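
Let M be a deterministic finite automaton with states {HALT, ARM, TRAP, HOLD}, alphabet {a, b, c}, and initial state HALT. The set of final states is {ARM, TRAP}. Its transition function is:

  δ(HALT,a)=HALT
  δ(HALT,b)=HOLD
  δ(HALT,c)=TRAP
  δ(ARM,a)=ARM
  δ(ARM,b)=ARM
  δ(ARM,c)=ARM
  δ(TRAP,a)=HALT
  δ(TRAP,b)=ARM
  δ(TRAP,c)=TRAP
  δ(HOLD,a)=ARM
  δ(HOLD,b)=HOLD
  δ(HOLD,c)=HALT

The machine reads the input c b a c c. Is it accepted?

HALT → TRAP → ARM → ARM → ARM → ARM
End state ARM is accepting.

Yes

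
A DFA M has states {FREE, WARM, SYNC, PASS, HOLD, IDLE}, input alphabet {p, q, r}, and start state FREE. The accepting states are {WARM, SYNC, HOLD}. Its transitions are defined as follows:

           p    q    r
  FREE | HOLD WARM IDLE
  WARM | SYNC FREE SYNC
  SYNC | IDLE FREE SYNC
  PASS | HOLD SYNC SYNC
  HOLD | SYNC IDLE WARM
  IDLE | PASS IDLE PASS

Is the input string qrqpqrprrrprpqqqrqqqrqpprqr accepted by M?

FREE → WARM → SYNC → FREE → HOLD → IDLE → PASS → HOLD → WARM → SYNC → SYNC → IDLE → PASS → HOLD → IDLE → IDLE → IDLE → PASS → SYNC → FREE → WARM → SYNC → FREE → HOLD → SYNC → SYNC → FREE → IDLE
End state IDLE is not accepting.

No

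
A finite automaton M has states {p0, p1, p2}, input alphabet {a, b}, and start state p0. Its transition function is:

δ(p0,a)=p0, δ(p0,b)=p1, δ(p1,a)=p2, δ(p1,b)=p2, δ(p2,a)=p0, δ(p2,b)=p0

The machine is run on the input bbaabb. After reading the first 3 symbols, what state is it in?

p0

start at p0
read 'b': p0 → p1
read 'b': p1 → p2
read 'a': p2 → p0
After 3 symbols: p0.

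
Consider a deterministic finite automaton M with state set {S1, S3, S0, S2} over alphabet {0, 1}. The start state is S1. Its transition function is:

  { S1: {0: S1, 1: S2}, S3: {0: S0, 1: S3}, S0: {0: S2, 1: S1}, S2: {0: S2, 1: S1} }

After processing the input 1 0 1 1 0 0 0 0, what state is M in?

start at S1
read '1': S1 → S2
read '0': S2 → S2
read '1': S2 → S1
read '1': S1 → S2
read '0': S2 → S2
read '0': S2 → S2
read '0': S2 → S2
read '0': S2 → S2

S2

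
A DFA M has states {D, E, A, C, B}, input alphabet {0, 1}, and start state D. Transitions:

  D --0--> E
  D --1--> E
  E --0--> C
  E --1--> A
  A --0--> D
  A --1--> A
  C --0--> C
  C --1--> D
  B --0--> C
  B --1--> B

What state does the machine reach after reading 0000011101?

D → E → C → C → C → C → D → E → A → D → E

E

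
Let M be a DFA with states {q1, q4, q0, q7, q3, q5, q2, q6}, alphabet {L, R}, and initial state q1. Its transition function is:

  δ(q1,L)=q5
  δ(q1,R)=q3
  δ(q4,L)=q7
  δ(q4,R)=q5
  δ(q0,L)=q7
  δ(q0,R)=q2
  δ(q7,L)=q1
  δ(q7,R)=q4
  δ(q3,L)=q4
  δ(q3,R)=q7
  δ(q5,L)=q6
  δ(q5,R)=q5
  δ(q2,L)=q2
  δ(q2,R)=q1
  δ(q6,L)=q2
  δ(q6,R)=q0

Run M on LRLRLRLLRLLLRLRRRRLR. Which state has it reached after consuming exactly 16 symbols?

Trace: q1 -L-> q5 -R-> q5 -L-> q6 -R-> q0 -L-> q7 -R-> q4 -L-> q7 -L-> q1 -R-> q3 -L-> q4 -L-> q7 -L-> q1 -R-> q3 -L-> q4 -R-> q5 -R-> q5
After 16 symbols: q5.

q5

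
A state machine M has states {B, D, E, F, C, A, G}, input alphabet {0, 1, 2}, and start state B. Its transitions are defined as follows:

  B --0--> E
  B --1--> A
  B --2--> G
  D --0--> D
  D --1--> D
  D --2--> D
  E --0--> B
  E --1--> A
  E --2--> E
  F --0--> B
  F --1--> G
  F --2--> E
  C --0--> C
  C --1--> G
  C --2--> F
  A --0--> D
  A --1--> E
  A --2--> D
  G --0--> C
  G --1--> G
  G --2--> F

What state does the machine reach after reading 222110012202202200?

D

start at B
read '2': B → G
read '2': G → F
read '2': F → E
read '1': E → A
read '1': A → E
read '0': E → B
read '0': B → E
read '1': E → A
read '2': A → D
read '2': D → D
read '0': D → D
read '2': D → D
read '2': D → D
read '0': D → D
read '2': D → D
read '2': D → D
read '0': D → D
read '0': D → D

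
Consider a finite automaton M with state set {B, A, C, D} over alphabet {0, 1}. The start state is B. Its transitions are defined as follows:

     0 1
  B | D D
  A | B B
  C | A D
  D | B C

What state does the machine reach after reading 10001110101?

start at B
read '1': B → D
read '0': D → B
read '0': B → D
read '0': D → B
read '1': B → D
read '1': D → C
read '1': C → D
read '0': D → B
read '1': B → D
read '0': D → B
read '1': B → D

D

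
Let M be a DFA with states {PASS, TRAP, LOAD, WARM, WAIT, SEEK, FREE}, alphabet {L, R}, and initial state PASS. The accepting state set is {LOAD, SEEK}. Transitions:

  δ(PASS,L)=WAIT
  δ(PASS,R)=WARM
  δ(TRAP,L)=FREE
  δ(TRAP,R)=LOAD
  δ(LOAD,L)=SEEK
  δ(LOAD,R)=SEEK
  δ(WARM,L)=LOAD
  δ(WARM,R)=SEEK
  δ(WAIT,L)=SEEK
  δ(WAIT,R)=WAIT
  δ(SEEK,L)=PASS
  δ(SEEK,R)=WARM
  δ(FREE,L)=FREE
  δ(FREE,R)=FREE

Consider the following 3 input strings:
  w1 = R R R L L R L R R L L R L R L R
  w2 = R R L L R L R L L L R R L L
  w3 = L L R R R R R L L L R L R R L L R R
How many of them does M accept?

1

w1:
  start at PASS
  read 'R': PASS → WARM
  read 'R': WARM → SEEK
  read 'R': SEEK → WARM
  read 'L': WARM → LOAD
  read 'L': LOAD → SEEK
  read 'R': SEEK → WARM
  read 'L': WARM → LOAD
  read 'R': LOAD → SEEK
  read 'R': SEEK → WARM
  read 'L': WARM → LOAD
  read 'L': LOAD → SEEK
  read 'R': SEEK → WARM
  read 'L': WARM → LOAD
  read 'R': LOAD → SEEK
  read 'L': SEEK → PASS
  read 'R': PASS → WARM
  end WARM, rejected
w2:
  start at PASS
  read 'R': PASS → WARM
  read 'R': WARM → SEEK
  read 'L': SEEK → PASS
  read 'L': PASS → WAIT
  read 'R': WAIT → WAIT
  read 'L': WAIT → SEEK
  read 'R': SEEK → WARM
  read 'L': WARM → LOAD
  read 'L': LOAD → SEEK
  read 'L': SEEK → PASS
  read 'R': PASS → WARM
  read 'R': WARM → SEEK
  read 'L': SEEK → PASS
  read 'L': PASS → WAIT
  end WAIT, rejected
w3:
  start at PASS
  read 'L': PASS → WAIT
  read 'L': WAIT → SEEK
  read 'R': SEEK → WARM
  read 'R': WARM → SEEK
  read 'R': SEEK → WARM
  read 'R': WARM → SEEK
  read 'R': SEEK → WARM
  read 'L': WARM → LOAD
  read 'L': LOAD → SEEK
  read 'L': SEEK → PASS
  read 'R': PASS → WARM
  read 'L': WARM → LOAD
  read 'R': LOAD → SEEK
  read 'R': SEEK → WARM
  read 'L': WARM → LOAD
  read 'L': LOAD → SEEK
  read 'R': SEEK → WARM
  read 'R': WARM → SEEK
  end SEEK, accepted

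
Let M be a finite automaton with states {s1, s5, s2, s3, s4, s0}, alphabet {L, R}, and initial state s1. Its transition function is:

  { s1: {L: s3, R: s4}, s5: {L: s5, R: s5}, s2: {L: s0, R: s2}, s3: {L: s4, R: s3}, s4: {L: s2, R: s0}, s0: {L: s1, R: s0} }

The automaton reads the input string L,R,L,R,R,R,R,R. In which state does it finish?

start at s1
read 'L': s1 → s3
read 'R': s3 → s3
read 'L': s3 → s4
read 'R': s4 → s0
read 'R': s0 → s0
read 'R': s0 → s0
read 'R': s0 → s0
read 'R': s0 → s0

s0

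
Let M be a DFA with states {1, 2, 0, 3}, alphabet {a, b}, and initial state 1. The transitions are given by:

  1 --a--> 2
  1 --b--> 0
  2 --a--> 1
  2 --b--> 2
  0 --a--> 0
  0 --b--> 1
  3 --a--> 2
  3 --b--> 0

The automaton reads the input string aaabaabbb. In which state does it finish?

2

start at 1
read 'a': 1 → 2
read 'a': 2 → 1
read 'a': 1 → 2
read 'b': 2 → 2
read 'a': 2 → 1
read 'a': 1 → 2
read 'b': 2 → 2
read 'b': 2 → 2
read 'b': 2 → 2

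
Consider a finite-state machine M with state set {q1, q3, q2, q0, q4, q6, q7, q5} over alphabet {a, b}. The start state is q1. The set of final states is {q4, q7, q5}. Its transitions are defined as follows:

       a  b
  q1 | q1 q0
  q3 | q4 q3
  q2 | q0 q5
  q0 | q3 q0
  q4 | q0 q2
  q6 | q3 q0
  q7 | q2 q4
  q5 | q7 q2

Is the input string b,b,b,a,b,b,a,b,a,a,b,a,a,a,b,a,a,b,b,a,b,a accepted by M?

Trace: q1 -b-> q0 -b-> q0 -b-> q0 -a-> q3 -b-> q3 -b-> q3 -a-> q4 -b-> q2 -a-> q0 -a-> q3 -b-> q3 -a-> q4 -a-> q0 -a-> q3 -b-> q3 -a-> q4 -a-> q0 -b-> q0 -b-> q0 -a-> q3 -b-> q3 -a-> q4
End state q4 is accepting.

Yes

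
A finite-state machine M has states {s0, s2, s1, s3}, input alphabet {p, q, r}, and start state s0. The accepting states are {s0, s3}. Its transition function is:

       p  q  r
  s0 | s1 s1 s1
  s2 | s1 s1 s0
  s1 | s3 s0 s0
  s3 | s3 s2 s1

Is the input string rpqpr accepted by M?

s0 → s1 → s3 → s2 → s1 → s0
End state s0 is accepting.

Yes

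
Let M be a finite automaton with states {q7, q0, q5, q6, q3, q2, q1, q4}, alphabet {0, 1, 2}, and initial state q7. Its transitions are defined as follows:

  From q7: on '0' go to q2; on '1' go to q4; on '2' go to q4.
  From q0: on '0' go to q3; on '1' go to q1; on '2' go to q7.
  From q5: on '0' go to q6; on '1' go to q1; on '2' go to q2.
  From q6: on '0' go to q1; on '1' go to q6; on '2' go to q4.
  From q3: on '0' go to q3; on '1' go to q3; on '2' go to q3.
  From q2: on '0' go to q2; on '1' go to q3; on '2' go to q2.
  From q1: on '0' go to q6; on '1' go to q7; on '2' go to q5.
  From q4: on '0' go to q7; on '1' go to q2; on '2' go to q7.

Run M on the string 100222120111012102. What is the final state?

Trace: q7 -1-> q4 -0-> q7 -0-> q2 -2-> q2 -2-> q2 -2-> q2 -1-> q3 -2-> q3 -0-> q3 -1-> q3 -1-> q3 -1-> q3 -0-> q3 -1-> q3 -2-> q3 -1-> q3 -0-> q3 -2-> q3

q3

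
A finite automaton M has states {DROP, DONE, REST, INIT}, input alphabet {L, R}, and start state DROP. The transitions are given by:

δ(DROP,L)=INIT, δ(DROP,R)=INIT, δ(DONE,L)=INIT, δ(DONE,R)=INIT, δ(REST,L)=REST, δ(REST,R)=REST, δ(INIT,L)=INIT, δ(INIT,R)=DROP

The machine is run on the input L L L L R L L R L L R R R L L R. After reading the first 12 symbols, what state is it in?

DROP → INIT → INIT → INIT → INIT → DROP → INIT → INIT → DROP → INIT → INIT → DROP → INIT
After 12 symbols: INIT.

INIT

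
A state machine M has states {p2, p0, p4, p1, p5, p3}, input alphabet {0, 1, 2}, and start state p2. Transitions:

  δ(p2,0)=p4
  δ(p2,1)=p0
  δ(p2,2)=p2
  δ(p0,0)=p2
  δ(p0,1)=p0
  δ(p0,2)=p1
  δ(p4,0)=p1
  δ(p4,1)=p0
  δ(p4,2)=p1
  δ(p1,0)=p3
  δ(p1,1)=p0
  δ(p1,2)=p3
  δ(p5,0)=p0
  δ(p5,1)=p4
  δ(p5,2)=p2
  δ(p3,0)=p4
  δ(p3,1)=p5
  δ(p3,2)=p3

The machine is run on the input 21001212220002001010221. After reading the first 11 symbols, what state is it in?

start at p2
read '2': p2 → p2
read '1': p2 → p0
read '0': p0 → p2
read '0': p2 → p4
read '1': p4 → p0
read '2': p0 → p1
read '1': p1 → p0
read '2': p0 → p1
read '2': p1 → p3
read '2': p3 → p3
read '0': p3 → p4
After 11 symbols: p4.

p4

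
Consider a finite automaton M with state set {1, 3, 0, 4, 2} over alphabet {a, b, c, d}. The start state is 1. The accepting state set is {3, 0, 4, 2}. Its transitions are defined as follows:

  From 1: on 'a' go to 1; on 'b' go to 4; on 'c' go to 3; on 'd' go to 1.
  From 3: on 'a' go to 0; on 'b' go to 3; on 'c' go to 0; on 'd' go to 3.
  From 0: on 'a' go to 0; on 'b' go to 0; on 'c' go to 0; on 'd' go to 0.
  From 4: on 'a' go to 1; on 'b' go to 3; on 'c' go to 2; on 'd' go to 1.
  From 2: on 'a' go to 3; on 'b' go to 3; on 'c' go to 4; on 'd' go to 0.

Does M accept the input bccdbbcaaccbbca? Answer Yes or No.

start at 1
read 'b': 1 → 4
read 'c': 4 → 2
read 'c': 2 → 4
read 'd': 4 → 1
read 'b': 1 → 4
read 'b': 4 → 3
read 'c': 3 → 0
read 'a': 0 → 0
read 'a': 0 → 0
read 'c': 0 → 0
read 'c': 0 → 0
read 'b': 0 → 0
read 'b': 0 → 0
read 'c': 0 → 0
read 'a': 0 → 0
End state 0 is accepting.

Yes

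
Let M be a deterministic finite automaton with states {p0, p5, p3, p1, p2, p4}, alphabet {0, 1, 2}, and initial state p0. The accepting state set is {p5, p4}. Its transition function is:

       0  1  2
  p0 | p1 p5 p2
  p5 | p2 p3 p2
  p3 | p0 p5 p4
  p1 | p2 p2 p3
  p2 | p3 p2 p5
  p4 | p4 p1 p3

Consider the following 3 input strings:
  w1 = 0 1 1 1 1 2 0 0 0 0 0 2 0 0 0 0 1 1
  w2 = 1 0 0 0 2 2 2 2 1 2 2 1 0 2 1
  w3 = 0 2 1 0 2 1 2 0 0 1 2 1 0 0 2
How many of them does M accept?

w1: Trace: p0 -0-> p1 -1-> p2 -1-> p2 -1-> p2 -1-> p2 -2-> p5 -0-> p2 -0-> p3 -0-> p0 -0-> p1 -0-> p2 -2-> p5 -0-> p2 -0-> p3 -0-> p0 -0-> p1 -1-> p2 -1-> p2  → end p2, rejected
w2: Trace: p0 -1-> p5 -0-> p2 -0-> p3 -0-> p0 -2-> p2 -2-> p5 -2-> p2 -2-> p5 -1-> p3 -2-> p4 -2-> p3 -1-> p5 -0-> p2 -2-> p5 -1-> p3  → end p3, rejected
w3: Trace: p0 -0-> p1 -2-> p3 -1-> p5 -0-> p2 -2-> p5 -1-> p3 -2-> p4 -0-> p4 -0-> p4 -1-> p1 -2-> p3 -1-> p5 -0-> p2 -0-> p3 -2-> p4  → end p4, accepted

1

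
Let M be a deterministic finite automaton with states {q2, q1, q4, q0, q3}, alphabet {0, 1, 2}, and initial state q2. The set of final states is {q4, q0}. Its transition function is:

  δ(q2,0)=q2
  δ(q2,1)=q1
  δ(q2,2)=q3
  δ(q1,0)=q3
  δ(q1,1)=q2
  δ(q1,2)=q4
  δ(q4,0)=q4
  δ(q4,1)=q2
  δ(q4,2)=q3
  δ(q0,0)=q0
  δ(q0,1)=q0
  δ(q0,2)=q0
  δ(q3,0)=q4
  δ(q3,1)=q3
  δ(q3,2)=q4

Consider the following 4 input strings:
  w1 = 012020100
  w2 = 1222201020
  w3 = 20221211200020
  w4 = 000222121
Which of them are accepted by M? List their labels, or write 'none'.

w2, w3

w1: q2 → q2 → q1 → q4 → q4 → q3 → q4 → q2 → q2 → q2  → end q2, rejected
w2: q2 → q1 → q4 → q3 → q4 → q3 → q4 → q2 → q2 → q3 → q4  → end q4, accepted
w3: q2 → q3 → q4 → q3 → q4 → q2 → q3 → q3 → q3 → q4 → q4 → q4 → q4 → q3 → q4  → end q4, accepted
w4: q2 → q2 → q2 → q2 → q3 → q4 → q3 → q3 → q4 → q2  → end q2, rejected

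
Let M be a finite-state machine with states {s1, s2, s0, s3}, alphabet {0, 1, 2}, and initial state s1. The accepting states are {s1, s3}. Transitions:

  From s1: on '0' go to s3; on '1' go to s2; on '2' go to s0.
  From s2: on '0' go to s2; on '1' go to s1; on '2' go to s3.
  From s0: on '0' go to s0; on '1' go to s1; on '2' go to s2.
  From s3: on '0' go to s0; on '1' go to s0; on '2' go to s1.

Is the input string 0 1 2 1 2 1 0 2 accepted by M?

s1 → s3 → s0 → s2 → s1 → s0 → s1 → s3 → s1
End state s1 is accepting.

Yes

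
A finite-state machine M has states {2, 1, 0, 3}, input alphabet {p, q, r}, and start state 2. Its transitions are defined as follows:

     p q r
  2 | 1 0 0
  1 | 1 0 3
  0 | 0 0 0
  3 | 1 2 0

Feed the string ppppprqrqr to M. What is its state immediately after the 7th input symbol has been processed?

2

2 → 1 → 1 → 1 → 1 → 1 → 3 → 2
After 7 symbols: 2.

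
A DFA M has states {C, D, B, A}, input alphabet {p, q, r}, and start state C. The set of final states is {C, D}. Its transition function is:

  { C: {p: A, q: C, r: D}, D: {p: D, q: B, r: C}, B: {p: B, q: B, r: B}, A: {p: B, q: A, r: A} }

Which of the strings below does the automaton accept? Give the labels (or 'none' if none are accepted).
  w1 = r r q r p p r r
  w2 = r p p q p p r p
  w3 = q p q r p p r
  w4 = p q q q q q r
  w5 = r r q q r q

w1: Trace: C -r-> D -r-> C -q-> C -r-> D -p-> D -p-> D -r-> C -r-> D  → end D, accepted
w2: Trace: C -r-> D -p-> D -p-> D -q-> B -p-> B -p-> B -r-> B -p-> B  → end B, rejected
w3: Trace: C -q-> C -p-> A -q-> A -r-> A -p-> B -p-> B -r-> B  → end B, rejected
w4: Trace: C -p-> A -q-> A -q-> A -q-> A -q-> A -q-> A -r-> A  → end A, rejected
w5: Trace: C -r-> D -r-> C -q-> C -q-> C -r-> D -q-> B  → end B, rejected

w1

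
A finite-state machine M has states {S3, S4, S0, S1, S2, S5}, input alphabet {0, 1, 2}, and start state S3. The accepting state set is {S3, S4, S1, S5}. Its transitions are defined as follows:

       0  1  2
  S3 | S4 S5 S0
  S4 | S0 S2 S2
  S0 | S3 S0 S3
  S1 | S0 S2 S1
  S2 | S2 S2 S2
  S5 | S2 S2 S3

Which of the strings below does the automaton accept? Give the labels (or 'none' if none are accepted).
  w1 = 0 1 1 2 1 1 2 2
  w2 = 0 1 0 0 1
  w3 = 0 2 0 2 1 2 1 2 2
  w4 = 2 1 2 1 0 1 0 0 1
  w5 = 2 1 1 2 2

none

w1: S3 → S4 → S2 → S2 → S2 → S2 → S2 → S2 → S2  → end S2, rejected
w2: S3 → S4 → S2 → S2 → S2 → S2  → end S2, rejected
w3: S3 → S4 → S2 → S2 → S2 → S2 → S2 → S2 → S2 → S2  → end S2, rejected
w4: S3 → S0 → S0 → S3 → S5 → S2 → S2 → S2 → S2 → S2  → end S2, rejected
w5: S3 → S0 → S0 → S0 → S3 → S0  → end S0, rejected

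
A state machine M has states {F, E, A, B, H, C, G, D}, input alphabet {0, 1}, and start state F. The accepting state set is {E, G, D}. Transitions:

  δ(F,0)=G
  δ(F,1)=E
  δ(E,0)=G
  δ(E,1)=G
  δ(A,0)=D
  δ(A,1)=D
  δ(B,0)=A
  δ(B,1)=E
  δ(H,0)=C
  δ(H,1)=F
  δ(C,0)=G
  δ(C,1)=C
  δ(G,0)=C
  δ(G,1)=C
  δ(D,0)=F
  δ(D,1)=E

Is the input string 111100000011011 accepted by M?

No

F → E → G → C → C → G → C → G → C → G → C → C → C → G → C → C
End state C is not accepting.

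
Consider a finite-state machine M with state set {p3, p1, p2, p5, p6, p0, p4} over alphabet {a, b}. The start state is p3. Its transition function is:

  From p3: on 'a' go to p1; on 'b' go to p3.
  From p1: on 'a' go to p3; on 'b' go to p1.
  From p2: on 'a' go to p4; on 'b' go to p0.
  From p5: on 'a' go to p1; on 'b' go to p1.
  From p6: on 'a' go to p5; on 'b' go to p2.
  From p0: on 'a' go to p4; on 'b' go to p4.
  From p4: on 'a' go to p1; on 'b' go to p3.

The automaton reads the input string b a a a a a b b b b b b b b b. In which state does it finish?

p1

start at p3
read 'b': p3 → p3
read 'a': p3 → p1
read 'a': p1 → p3
read 'a': p3 → p1
read 'a': p1 → p3
read 'a': p3 → p1
read 'b': p1 → p1
read 'b': p1 → p1
read 'b': p1 → p1
read 'b': p1 → p1
read 'b': p1 → p1
read 'b': p1 → p1
read 'b': p1 → p1
read 'b': p1 → p1
read 'b': p1 → p1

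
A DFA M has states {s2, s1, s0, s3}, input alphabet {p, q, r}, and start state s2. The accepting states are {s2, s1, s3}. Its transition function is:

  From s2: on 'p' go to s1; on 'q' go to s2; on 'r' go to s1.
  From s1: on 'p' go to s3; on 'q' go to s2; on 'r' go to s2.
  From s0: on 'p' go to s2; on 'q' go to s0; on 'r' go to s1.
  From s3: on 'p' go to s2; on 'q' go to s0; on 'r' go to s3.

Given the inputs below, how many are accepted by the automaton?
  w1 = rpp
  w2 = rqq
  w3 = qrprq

w1: Trace: s2 -r-> s1 -p-> s3 -p-> s2  → end s2, accepted
w2: Trace: s2 -r-> s1 -q-> s2 -q-> s2  → end s2, accepted
w3: Trace: s2 -q-> s2 -r-> s1 -p-> s3 -r-> s3 -q-> s0  → end s0, rejected

2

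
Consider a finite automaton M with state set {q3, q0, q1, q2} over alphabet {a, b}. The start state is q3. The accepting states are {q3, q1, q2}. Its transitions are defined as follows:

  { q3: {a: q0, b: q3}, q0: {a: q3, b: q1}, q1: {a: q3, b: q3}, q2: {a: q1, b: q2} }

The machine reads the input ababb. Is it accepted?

q3 → q0 → q1 → q3 → q3 → q3
End state q3 is accepting.

Yes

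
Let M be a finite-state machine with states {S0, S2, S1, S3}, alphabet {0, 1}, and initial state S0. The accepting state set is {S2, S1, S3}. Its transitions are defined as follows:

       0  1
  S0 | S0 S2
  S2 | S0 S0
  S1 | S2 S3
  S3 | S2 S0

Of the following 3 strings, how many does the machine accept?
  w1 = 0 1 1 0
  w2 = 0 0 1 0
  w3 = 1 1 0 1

w1: S0 → S0 → S2 → S0 → S0  → end S0, rejected
w2: S0 → S0 → S0 → S2 → S0  → end S0, rejected
w3: S0 → S2 → S0 → S0 → S2  → end S2, accepted

1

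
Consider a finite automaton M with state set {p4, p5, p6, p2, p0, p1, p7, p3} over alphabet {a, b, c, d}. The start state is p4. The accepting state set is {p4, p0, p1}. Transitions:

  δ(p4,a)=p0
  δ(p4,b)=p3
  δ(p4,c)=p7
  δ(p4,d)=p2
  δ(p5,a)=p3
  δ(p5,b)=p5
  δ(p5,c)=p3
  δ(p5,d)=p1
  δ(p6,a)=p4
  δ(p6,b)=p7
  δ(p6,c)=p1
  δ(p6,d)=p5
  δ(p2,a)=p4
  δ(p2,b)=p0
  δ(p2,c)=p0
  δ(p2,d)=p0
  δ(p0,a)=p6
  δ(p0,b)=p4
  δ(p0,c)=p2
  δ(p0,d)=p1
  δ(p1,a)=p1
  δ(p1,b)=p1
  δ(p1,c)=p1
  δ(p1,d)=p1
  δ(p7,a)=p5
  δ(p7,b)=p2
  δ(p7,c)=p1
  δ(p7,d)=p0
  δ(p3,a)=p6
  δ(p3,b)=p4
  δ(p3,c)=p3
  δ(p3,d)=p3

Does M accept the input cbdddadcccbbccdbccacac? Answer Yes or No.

Trace: p4 -c-> p7 -b-> p2 -d-> p0 -d-> p1 -d-> p1 -a-> p1 -d-> p1 -c-> p1 -c-> p1 -c-> p1 -b-> p1 -b-> p1 -c-> p1 -c-> p1 -d-> p1 -b-> p1 -c-> p1 -c-> p1 -a-> p1 -c-> p1 -a-> p1 -c-> p1
End state p1 is accepting.

Yes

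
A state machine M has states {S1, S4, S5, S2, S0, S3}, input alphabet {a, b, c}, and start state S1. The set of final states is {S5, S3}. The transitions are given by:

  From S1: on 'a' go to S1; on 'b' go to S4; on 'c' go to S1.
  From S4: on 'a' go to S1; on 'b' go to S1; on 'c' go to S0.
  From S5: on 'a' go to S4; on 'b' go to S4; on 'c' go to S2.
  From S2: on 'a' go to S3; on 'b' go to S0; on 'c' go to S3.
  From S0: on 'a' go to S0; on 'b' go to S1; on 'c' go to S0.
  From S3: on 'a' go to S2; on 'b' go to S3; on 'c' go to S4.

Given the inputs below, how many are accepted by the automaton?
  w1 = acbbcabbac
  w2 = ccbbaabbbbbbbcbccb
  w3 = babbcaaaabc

0

w1: S1 → S1 → S1 → S4 → S1 → S1 → S1 → S4 → S1 → S1 → S1  → end S1, rejected
w2: S1 → S1 → S1 → S4 → S1 → S1 → S1 → S4 → S1 → S4 → S1 → S4 → S1 → S4 → S0 → S1 → S1 → S1 → S4  → end S4, rejected
w3: S1 → S4 → S1 → S4 → S1 → S1 → S1 → S1 → S1 → S1 → S4 → S0  → end S0, rejected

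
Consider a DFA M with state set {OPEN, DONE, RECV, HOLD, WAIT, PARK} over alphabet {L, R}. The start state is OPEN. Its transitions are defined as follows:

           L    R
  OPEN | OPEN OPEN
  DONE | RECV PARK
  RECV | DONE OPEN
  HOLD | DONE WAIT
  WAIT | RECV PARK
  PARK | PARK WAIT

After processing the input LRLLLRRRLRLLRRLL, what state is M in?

OPEN

start at OPEN
read 'L': OPEN → OPEN
read 'R': OPEN → OPEN
read 'L': OPEN → OPEN
read 'L': OPEN → OPEN
read 'L': OPEN → OPEN
read 'R': OPEN → OPEN
read 'R': OPEN → OPEN
read 'R': OPEN → OPEN
read 'L': OPEN → OPEN
read 'R': OPEN → OPEN
read 'L': OPEN → OPEN
read 'L': OPEN → OPEN
read 'R': OPEN → OPEN
read 'R': OPEN → OPEN
read 'L': OPEN → OPEN
read 'L': OPEN → OPEN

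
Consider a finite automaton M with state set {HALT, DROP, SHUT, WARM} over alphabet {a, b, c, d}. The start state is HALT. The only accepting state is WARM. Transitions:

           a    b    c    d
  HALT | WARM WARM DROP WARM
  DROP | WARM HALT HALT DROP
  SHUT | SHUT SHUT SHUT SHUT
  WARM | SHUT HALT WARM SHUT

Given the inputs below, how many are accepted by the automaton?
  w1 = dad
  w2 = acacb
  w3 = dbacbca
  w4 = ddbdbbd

1

w1: HALT → WARM → SHUT → SHUT  → end SHUT, rejected
w2: HALT → WARM → WARM → SHUT → SHUT → SHUT  → end SHUT, rejected
w3: HALT → WARM → HALT → WARM → WARM → HALT → DROP → WARM  → end WARM, accepted
w4: HALT → WARM → SHUT → SHUT → SHUT → SHUT → SHUT → SHUT  → end SHUT, rejected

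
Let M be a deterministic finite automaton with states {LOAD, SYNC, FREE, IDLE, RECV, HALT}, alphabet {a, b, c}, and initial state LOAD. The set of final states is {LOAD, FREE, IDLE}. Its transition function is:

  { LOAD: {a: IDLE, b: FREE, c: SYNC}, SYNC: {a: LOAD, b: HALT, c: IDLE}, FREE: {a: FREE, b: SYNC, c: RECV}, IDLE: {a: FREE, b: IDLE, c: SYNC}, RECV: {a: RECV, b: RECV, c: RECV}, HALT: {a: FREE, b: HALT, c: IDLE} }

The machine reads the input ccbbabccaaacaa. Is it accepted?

Trace: LOAD -c-> SYNC -c-> IDLE -b-> IDLE -b-> IDLE -a-> FREE -b-> SYNC -c-> IDLE -c-> SYNC -a-> LOAD -a-> IDLE -a-> FREE -c-> RECV -a-> RECV -a-> RECV
End state RECV is not accepting.

No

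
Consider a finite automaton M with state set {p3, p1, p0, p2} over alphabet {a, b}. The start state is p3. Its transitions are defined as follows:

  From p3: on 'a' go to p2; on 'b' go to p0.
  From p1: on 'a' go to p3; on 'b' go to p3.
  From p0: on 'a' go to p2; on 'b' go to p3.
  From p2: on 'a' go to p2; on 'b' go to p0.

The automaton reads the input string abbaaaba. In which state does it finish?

p2

p3 → p2 → p0 → p3 → p2 → p2 → p2 → p0 → p2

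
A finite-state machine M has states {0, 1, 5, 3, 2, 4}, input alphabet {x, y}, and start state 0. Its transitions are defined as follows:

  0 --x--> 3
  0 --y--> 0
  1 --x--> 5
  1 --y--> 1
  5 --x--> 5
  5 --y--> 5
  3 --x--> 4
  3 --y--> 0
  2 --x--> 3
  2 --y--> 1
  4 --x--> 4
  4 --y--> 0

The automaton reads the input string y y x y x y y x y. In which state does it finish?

0

0 → 0 → 0 → 3 → 0 → 3 → 0 → 0 → 3 → 0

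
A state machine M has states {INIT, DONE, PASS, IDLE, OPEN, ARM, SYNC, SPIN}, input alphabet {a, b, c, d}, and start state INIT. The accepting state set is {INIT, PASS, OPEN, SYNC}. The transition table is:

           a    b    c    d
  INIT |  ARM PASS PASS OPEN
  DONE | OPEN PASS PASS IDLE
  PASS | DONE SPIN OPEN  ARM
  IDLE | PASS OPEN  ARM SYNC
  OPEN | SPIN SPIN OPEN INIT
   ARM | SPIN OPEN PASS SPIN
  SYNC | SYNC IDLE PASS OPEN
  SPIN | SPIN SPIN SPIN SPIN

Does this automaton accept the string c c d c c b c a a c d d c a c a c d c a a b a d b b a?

start at INIT
read 'c': INIT → PASS
read 'c': PASS → OPEN
read 'd': OPEN → INIT
read 'c': INIT → PASS
read 'c': PASS → OPEN
read 'b': OPEN → SPIN
read 'c': SPIN → SPIN
read 'a': SPIN → SPIN
read 'a': SPIN → SPIN
read 'c': SPIN → SPIN
read 'd': SPIN → SPIN
read 'd': SPIN → SPIN
read 'c': SPIN → SPIN
read 'a': SPIN → SPIN
read 'c': SPIN → SPIN
read 'a': SPIN → SPIN
read 'c': SPIN → SPIN
read 'd': SPIN → SPIN
read 'c': SPIN → SPIN
read 'a': SPIN → SPIN
read 'a': SPIN → SPIN
read 'b': SPIN → SPIN
read 'a': SPIN → SPIN
read 'd': SPIN → SPIN
read 'b': SPIN → SPIN
read 'b': SPIN → SPIN
read 'a': SPIN → SPIN
End state SPIN is not accepting.

No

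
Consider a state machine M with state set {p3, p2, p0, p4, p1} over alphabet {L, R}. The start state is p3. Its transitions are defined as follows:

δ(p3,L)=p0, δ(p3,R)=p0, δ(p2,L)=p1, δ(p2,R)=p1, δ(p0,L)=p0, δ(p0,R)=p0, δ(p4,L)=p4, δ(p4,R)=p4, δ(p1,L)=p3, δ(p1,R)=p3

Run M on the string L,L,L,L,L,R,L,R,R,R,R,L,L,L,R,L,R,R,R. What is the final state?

p3 → p0 → p0 → p0 → p0 → p0 → p0 → p0 → p0 → p0 → p0 → p0 → p0 → p0 → p0 → p0 → p0 → p0 → p0 → p0

p0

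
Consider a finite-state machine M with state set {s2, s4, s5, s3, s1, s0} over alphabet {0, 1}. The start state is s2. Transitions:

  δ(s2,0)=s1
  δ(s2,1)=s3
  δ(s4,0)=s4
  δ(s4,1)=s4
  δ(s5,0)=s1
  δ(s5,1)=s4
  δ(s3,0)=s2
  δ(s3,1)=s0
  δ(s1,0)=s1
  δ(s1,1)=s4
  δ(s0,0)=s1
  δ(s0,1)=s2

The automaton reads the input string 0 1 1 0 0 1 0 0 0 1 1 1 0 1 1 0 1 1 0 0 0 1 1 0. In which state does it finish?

s4

start at s2
read '0': s2 → s1
read '1': s1 → s4
read '1': s4 → s4
read '0': s4 → s4
read '0': s4 → s4
read '1': s4 → s4
read '0': s4 → s4
read '0': s4 → s4
read '0': s4 → s4
read '1': s4 → s4
read '1': s4 → s4
read '1': s4 → s4
read '0': s4 → s4
read '1': s4 → s4
read '1': s4 → s4
read '0': s4 → s4
read '1': s4 → s4
read '1': s4 → s4
read '0': s4 → s4
read '0': s4 → s4
read '0': s4 → s4
read '1': s4 → s4
read '1': s4 → s4
read '0': s4 → s4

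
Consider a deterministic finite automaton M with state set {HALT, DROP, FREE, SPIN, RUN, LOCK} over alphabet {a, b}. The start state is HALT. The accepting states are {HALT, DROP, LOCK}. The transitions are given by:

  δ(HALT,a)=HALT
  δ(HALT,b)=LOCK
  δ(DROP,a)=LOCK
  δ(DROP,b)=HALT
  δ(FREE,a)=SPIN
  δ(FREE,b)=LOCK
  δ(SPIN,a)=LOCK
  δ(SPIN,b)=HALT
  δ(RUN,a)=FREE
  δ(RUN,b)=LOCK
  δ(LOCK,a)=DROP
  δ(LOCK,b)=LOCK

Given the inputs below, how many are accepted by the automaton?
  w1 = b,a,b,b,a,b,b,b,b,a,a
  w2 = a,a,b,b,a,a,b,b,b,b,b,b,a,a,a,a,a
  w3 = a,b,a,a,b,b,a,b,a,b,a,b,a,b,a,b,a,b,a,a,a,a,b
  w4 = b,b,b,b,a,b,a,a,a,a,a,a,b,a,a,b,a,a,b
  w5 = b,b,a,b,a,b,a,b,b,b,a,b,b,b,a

w1: HALT → LOCK → DROP → HALT → LOCK → DROP → HALT → LOCK → LOCK → LOCK → DROP → LOCK  → end LOCK, accepted
w2: HALT → HALT → HALT → LOCK → LOCK → DROP → LOCK → LOCK → LOCK → LOCK → LOCK → LOCK → LOCK → DROP → LOCK → DROP → LOCK → DROP  → end DROP, accepted
w3: HALT → HALT → LOCK → DROP → LOCK → LOCK → LOCK → DROP → HALT → HALT → LOCK → DROP → HALT → HALT → LOCK → DROP → HALT → HALT → LOCK → DROP → LOCK → DROP → LOCK → LOCK  → end LOCK, accepted
w4: HALT → LOCK → LOCK → LOCK → LOCK → DROP → HALT → HALT → HALT → HALT → HALT → HALT → HALT → LOCK → DROP → LOCK → LOCK → DROP → LOCK → LOCK  → end LOCK, accepted
w5: HALT → LOCK → LOCK → DROP → HALT → HALT → LOCK → DROP → HALT → LOCK → LOCK → DROP → HALT → LOCK → LOCK → DROP  → end DROP, accepted

5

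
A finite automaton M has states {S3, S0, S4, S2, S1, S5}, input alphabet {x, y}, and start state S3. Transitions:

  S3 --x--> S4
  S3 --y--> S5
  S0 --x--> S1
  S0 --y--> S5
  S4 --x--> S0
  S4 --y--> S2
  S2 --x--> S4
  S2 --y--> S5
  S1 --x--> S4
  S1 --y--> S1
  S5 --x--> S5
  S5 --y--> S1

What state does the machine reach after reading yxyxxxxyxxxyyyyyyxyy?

S5

Trace: S3 -y-> S5 -x-> S5 -y-> S1 -x-> S4 -x-> S0 -x-> S1 -x-> S4 -y-> S2 -x-> S4 -x-> S0 -x-> S1 -y-> S1 -y-> S1 -y-> S1 -y-> S1 -y-> S1 -y-> S1 -x-> S4 -y-> S2 -y-> S5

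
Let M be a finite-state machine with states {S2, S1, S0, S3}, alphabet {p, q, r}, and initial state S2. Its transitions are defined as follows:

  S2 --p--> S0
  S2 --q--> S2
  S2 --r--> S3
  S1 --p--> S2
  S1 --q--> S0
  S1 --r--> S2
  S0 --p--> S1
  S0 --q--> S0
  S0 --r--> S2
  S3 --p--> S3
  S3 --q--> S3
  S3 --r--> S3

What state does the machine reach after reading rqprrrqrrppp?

S3

S2 → S3 → S3 → S3 → S3 → S3 → S3 → S3 → S3 → S3 → S3 → S3 → S3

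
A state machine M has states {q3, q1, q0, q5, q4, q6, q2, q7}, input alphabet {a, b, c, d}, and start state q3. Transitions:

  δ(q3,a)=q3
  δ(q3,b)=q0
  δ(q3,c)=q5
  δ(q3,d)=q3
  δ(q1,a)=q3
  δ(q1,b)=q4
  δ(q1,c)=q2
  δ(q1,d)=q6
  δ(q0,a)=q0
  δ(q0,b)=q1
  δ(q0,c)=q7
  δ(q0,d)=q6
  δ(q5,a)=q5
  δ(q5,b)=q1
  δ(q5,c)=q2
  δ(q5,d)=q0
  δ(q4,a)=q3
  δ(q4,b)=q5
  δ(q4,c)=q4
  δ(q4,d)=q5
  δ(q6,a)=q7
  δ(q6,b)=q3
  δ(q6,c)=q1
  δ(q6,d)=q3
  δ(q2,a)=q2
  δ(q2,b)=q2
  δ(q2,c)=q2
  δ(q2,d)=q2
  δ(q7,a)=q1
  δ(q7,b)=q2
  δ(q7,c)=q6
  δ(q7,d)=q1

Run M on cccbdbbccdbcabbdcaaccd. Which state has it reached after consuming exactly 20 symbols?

q2

start at q3
read 'c': q3 → q5
read 'c': q5 → q2
read 'c': q2 → q2
read 'b': q2 → q2
read 'd': q2 → q2
read 'b': q2 → q2
read 'b': q2 → q2
read 'c': q2 → q2
read 'c': q2 → q2
read 'd': q2 → q2
read 'b': q2 → q2
read 'c': q2 → q2
read 'a': q2 → q2
read 'b': q2 → q2
read 'b': q2 → q2
read 'd': q2 → q2
read 'c': q2 → q2
read 'a': q2 → q2
read 'a': q2 → q2
read 'c': q2 → q2
After 20 symbols: q2.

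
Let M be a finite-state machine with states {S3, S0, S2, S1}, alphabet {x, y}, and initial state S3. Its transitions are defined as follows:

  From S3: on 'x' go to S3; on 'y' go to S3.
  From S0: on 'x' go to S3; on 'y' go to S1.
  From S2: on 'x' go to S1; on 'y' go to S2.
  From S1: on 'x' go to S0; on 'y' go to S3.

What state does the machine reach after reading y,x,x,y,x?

start at S3
read 'y': S3 → S3
read 'x': S3 → S3
read 'x': S3 → S3
read 'y': S3 → S3
read 'x': S3 → S3

S3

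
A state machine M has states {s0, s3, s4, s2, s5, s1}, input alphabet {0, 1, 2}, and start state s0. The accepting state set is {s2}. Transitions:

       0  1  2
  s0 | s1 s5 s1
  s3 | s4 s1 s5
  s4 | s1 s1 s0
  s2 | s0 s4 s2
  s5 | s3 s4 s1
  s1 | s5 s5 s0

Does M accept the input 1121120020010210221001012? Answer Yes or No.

No

s0 → s5 → s4 → s0 → s5 → s4 → s0 → s1 → s5 → s1 → s5 → s3 → s1 → s5 → s1 → s5 → s3 → s5 → s1 → s5 → s3 → s4 → s1 → s5 → s4 → s0
End state s0 is not accepting.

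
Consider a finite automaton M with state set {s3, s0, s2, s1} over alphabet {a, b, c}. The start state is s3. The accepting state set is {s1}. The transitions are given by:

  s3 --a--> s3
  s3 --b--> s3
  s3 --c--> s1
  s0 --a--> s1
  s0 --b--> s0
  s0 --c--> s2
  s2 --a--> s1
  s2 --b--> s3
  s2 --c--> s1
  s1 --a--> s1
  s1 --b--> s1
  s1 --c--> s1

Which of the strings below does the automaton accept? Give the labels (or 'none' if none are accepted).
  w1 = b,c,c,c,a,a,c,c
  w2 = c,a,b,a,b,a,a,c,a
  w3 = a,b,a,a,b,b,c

w1:
  start at s3
  read 'b': s3 → s3
  read 'c': s3 → s1
  read 'c': s1 → s1
  read 'c': s1 → s1
  read 'a': s1 → s1
  read 'a': s1 → s1
  read 'c': s1 → s1
  read 'c': s1 → s1
  end s1, accepted
w2:
  start at s3
  read 'c': s3 → s1
  read 'a': s1 → s1
  read 'b': s1 → s1
  read 'a': s1 → s1
  read 'b': s1 → s1
  read 'a': s1 → s1
  read 'a': s1 → s1
  read 'c': s1 → s1
  read 'a': s1 → s1
  end s1, accepted
w3:
  start at s3
  read 'a': s3 → s3
  read 'b': s3 → s3
  read 'a': s3 → s3
  read 'a': s3 → s3
  read 'b': s3 → s3
  read 'b': s3 → s3
  read 'c': s3 → s1
  end s1, accepted

w1, w2, w3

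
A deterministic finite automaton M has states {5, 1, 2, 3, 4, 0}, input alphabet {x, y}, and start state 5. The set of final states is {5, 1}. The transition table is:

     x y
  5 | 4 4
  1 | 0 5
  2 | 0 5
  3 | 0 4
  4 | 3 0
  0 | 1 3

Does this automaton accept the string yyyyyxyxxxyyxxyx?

No

start at 5
read 'y': 5 → 4
read 'y': 4 → 0
read 'y': 0 → 3
read 'y': 3 → 4
read 'y': 4 → 0
read 'x': 0 → 1
read 'y': 1 → 5
read 'x': 5 → 4
read 'x': 4 → 3
read 'x': 3 → 0
read 'y': 0 → 3
read 'y': 3 → 4
read 'x': 4 → 3
read 'x': 3 → 0
read 'y': 0 → 3
read 'x': 3 → 0
End state 0 is not accepting.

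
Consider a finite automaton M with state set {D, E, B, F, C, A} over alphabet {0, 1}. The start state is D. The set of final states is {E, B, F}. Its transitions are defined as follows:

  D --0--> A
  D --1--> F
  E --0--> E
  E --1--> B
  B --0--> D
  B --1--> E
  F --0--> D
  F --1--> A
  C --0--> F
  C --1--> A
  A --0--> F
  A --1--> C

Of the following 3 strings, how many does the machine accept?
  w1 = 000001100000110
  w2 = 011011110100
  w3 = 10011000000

w1: D → A → F → D → A → F → A → C → F → D → A → F → D → F → A → F  → end F, accepted
w2: D → A → C → A → F → A → C → A → C → F → A → F → D  → end D, rejected
w3: D → F → D → A → C → A → F → D → A → F → D → A  → end A, rejected

1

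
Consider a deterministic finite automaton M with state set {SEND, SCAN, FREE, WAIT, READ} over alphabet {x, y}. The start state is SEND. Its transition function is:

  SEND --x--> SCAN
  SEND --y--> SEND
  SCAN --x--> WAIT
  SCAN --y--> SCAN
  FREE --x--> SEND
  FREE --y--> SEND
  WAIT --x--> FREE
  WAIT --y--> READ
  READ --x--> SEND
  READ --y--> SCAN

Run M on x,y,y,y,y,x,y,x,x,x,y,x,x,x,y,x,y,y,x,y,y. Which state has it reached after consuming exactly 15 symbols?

Trace: SEND -x-> SCAN -y-> SCAN -y-> SCAN -y-> SCAN -y-> SCAN -x-> WAIT -y-> READ -x-> SEND -x-> SCAN -x-> WAIT -y-> READ -x-> SEND -x-> SCAN -x-> WAIT -y-> READ
After 15 symbols: READ.

READ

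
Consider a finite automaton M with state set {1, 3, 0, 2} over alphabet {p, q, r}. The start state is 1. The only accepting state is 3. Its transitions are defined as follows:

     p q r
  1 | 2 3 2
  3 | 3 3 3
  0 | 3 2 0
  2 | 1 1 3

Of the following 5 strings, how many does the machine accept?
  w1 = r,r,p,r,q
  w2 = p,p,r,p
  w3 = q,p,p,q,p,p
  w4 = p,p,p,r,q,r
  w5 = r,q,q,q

4

w1: 1 → 2 → 3 → 3 → 3 → 3  → end 3, accepted
w2: 1 → 2 → 1 → 2 → 1  → end 1, rejected
w3: 1 → 3 → 3 → 3 → 3 → 3 → 3  → end 3, accepted
w4: 1 → 2 → 1 → 2 → 3 → 3 → 3  → end 3, accepted
w5: 1 → 2 → 1 → 3 → 3  → end 3, accepted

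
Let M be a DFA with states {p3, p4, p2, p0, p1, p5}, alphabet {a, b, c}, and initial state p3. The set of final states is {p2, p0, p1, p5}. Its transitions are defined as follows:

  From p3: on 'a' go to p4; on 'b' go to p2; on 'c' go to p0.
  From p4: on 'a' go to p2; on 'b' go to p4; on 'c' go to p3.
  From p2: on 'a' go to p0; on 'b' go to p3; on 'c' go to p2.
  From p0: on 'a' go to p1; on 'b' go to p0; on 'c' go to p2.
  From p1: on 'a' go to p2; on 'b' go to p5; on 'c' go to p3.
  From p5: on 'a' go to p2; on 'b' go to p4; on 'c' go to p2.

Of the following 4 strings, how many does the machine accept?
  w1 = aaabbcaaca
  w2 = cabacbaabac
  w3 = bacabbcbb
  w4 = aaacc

2

w1: Trace: p3 -a-> p4 -a-> p2 -a-> p0 -b-> p0 -b-> p0 -c-> p2 -a-> p0 -a-> p1 -c-> p3 -a-> p4  → end p4, rejected
w2: Trace: p3 -c-> p0 -a-> p1 -b-> p5 -a-> p2 -c-> p2 -b-> p3 -a-> p4 -a-> p2 -b-> p3 -a-> p4 -c-> p3  → end p3, rejected
w3: Trace: p3 -b-> p2 -a-> p0 -c-> p2 -a-> p0 -b-> p0 -b-> p0 -c-> p2 -b-> p3 -b-> p2  → end p2, accepted
w4: Trace: p3 -a-> p4 -a-> p2 -a-> p0 -c-> p2 -c-> p2  → end p2, accepted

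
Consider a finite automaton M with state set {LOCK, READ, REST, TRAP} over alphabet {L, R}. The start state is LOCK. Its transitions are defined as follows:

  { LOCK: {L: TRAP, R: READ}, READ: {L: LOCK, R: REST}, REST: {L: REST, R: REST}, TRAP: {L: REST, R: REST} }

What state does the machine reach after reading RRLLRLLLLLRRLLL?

Trace: LOCK -R-> READ -R-> REST -L-> REST -L-> REST -R-> REST -L-> REST -L-> REST -L-> REST -L-> REST -L-> REST -R-> REST -R-> REST -L-> REST -L-> REST -L-> REST

REST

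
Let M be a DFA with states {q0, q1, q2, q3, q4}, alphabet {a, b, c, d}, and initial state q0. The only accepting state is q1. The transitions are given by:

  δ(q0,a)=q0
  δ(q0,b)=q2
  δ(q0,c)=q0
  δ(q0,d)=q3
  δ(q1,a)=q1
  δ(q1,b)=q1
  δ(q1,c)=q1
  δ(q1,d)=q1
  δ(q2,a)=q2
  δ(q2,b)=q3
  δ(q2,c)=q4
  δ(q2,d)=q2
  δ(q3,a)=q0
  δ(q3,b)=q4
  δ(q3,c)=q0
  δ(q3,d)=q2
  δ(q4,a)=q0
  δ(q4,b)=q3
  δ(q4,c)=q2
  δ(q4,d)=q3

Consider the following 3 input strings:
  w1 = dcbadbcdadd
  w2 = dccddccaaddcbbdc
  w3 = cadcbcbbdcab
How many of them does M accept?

w1: Trace: q0 -d-> q3 -c-> q0 -b-> q2 -a-> q2 -d-> q2 -b-> q3 -c-> q0 -d-> q3 -a-> q0 -d-> q3 -d-> q2  → end q2, rejected
w2: Trace: q0 -d-> q3 -c-> q0 -c-> q0 -d-> q3 -d-> q2 -c-> q4 -c-> q2 -a-> q2 -a-> q2 -d-> q2 -d-> q2 -c-> q4 -b-> q3 -b-> q4 -d-> q3 -c-> q0  → end q0, rejected
w3: Trace: q0 -c-> q0 -a-> q0 -d-> q3 -c-> q0 -b-> q2 -c-> q4 -b-> q3 -b-> q4 -d-> q3 -c-> q0 -a-> q0 -b-> q2  → end q2, rejected

0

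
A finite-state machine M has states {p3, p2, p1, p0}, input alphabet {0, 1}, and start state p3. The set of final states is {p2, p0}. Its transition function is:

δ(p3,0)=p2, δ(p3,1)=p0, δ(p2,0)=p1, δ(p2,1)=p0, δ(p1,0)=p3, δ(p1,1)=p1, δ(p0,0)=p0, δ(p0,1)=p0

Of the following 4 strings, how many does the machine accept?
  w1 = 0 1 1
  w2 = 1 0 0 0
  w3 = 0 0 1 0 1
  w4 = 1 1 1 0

4

w1:
  start at p3
  read '0': p3 → p2
  read '1': p2 → p0
  read '1': p0 → p0
  end p0, accepted
w2:
  start at p3
  read '1': p3 → p0
  read '0': p0 → p0
  read '0': p0 → p0
  read '0': p0 → p0
  end p0, accepted
w3:
  start at p3
  read '0': p3 → p2
  read '0': p2 → p1
  read '1': p1 → p1
  read '0': p1 → p3
  read '1': p3 → p0
  end p0, accepted
w4:
  start at p3
  read '1': p3 → p0
  read '1': p0 → p0
  read '1': p0 → p0
  read '0': p0 → p0
  end p0, accepted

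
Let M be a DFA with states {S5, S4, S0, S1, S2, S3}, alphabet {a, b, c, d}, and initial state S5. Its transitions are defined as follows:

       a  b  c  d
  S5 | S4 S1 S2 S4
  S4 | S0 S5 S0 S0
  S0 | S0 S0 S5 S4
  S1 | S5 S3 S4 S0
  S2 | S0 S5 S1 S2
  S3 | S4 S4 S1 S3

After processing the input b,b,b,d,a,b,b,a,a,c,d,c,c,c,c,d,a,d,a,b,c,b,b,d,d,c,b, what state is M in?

S5 → S1 → S3 → S4 → S0 → S0 → S0 → S0 → S0 → S0 → S5 → S4 → S0 → S5 → S2 → S1 → S0 → S0 → S4 → S0 → S0 → S5 → S1 → S3 → S3 → S3 → S1 → S3

S3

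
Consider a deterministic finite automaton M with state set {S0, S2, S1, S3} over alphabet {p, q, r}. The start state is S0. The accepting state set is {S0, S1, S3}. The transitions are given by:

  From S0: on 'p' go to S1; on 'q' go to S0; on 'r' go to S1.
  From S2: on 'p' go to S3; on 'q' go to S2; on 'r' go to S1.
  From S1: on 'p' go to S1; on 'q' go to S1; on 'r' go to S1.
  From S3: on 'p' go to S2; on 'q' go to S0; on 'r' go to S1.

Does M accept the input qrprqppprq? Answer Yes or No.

Yes

S0 → S0 → S1 → S1 → S1 → S1 → S1 → S1 → S1 → S1 → S1
End state S1 is accepting.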